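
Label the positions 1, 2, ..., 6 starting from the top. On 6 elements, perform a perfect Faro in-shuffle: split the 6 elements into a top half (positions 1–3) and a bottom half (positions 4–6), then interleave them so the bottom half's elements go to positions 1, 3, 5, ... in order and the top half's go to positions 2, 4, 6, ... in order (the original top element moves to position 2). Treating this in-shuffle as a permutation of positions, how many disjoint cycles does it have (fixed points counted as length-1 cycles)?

Trace each unvisited position around until it returns:
(1 2 4) (3 6 5)
2 cycles in total.

2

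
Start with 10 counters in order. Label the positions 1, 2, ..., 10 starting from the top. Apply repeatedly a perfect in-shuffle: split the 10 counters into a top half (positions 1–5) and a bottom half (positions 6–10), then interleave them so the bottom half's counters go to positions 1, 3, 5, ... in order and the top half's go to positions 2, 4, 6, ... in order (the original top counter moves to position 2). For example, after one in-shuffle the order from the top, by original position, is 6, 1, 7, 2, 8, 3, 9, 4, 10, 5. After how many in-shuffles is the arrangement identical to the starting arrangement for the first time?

10

The in-shuffle permutes the 10 positions with cycle lengths [10].
Every counter is home exactly when every cycle has completed a whole number of laps, i.e. after lcm(10) = 10 in-shuffles.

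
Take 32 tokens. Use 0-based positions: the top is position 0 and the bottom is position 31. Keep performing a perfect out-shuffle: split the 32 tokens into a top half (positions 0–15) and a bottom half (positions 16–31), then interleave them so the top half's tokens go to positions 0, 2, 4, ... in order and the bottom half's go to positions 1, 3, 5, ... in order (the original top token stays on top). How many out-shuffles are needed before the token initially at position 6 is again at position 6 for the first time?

5

Follow position 6 under repeated out-shuffles:
6 → 12 → 24 → 17 → 3 → 6
It first returns after 5 out-shuffles.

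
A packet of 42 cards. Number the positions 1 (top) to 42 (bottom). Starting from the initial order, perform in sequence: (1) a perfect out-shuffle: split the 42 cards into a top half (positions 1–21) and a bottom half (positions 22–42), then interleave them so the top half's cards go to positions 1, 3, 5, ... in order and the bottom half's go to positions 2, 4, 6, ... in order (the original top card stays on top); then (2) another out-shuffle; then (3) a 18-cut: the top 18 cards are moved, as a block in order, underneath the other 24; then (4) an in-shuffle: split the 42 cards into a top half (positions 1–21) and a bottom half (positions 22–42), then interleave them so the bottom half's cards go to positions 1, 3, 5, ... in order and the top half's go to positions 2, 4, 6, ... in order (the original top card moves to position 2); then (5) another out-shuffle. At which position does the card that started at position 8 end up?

Track the card from position 8 forward through each operation:
  after op 1 (out-shuffle): 8 → 15
  after op 2 (out-shuffle): 15 → 29
  after op 3 (cut 18): 29 → 11
  after op 4 (in-shuffle): 11 → 22
  after op 5 (out-shuffle): 22 → 2

2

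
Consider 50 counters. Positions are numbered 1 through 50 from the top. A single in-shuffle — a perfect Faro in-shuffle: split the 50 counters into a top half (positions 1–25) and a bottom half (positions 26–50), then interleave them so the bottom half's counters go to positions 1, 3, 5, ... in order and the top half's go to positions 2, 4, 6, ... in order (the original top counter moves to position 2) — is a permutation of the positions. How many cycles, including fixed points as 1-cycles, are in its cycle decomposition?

7

Trace each unvisited position around until it returns:
(1 2 4 8 16 32 13 26) (3 6 12 24 48 45 39 27) (5 10 20 40 29 7 14 28) (9 18 36 21 42 33 15 30) (11 22 44 37 23 46 41 31) (17 34) (19 38 25 50 49 47 43 35)
7 cycles in total.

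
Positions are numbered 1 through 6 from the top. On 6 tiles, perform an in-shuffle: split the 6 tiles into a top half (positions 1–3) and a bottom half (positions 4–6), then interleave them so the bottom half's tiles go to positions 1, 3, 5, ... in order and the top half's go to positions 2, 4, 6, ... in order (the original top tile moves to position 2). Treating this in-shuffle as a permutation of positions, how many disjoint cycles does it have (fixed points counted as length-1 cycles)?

2

Trace each unvisited position around until it returns:
(1 2 4) (3 6 5)
2 cycles in total.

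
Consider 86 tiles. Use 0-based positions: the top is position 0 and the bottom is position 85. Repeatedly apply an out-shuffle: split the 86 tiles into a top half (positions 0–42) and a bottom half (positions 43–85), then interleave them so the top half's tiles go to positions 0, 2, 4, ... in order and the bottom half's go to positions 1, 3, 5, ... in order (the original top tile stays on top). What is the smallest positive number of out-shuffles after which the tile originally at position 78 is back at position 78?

Follow position 78 under repeated out-shuffles:
78 → 71 → 57 → 29 → 58 → 31 → 62 → 39 → 78
It first returns after 8 out-shuffles.

8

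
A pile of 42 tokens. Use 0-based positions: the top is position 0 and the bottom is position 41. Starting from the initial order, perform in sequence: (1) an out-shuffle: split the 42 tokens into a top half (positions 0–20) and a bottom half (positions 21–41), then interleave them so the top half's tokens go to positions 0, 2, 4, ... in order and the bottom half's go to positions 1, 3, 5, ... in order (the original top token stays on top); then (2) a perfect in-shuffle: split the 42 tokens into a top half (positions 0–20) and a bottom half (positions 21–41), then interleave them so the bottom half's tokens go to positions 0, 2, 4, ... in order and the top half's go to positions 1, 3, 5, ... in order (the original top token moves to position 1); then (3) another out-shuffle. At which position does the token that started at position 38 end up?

15

Track the token from position 38 forward through each operation:
  after op 1 (out-shuffle): 38 → 35
  after op 2 (in-shuffle): 35 → 28
  after op 3 (out-shuffle): 28 → 15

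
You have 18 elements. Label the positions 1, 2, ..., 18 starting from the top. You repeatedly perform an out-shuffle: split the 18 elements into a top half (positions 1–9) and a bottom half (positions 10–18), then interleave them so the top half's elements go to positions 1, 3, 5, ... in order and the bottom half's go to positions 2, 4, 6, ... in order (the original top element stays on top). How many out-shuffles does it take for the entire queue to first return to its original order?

The out-shuffle permutes the 18 positions with cycle lengths [1, 1, 8, 8].
Every element is home exactly when every cycle has completed a whole number of laps, i.e. after lcm(1, 8) = 8 out-shuffles.

8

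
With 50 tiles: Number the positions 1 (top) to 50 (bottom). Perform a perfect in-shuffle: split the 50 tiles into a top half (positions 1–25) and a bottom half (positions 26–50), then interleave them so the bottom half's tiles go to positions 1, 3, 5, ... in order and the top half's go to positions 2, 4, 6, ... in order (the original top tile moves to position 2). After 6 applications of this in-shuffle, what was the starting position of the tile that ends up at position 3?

12

Work backwards from position 3, undoing one in-shuffle at a time:
3 ← 27 ← 39 ← 45 ← 48 ← 24 ← 12
So the tile now at position 3 started at position 12.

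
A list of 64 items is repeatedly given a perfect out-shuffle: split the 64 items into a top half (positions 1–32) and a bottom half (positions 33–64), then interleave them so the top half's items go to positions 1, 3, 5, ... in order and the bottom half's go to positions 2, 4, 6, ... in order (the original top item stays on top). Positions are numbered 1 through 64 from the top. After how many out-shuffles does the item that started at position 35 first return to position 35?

6

Follow position 35 under repeated out-shuffles:
35 → 6 → 11 → 21 → 41 → 18 → 35
It first returns after 6 out-shuffles.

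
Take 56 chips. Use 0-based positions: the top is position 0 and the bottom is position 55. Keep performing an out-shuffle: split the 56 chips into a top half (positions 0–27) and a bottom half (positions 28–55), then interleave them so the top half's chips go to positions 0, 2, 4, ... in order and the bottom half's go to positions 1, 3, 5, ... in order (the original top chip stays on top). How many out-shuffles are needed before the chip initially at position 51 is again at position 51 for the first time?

20

Follow position 51 under repeated out-shuffles:
51 → 47 → 39 → 23 → 46 → 37 → 19 → 38 → 21 → 42 → 29 → 3 → 6 → 12 → 24 → 48 → 41 → 27 → 54 → 53 → 51
It first returns after 20 out-shuffles.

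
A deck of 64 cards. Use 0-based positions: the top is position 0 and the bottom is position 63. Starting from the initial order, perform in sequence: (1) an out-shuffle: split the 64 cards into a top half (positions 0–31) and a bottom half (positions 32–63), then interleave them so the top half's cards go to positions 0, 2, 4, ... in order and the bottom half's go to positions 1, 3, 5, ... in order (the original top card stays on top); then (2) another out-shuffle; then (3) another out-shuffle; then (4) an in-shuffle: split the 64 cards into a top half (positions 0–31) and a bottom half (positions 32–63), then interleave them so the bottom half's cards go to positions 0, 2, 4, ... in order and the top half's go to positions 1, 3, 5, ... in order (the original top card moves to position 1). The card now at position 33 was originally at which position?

2

Undo the operations in reverse order, starting from position 33:
  undo op 4 (in-shuffle, from top half): 33 ← 16
  undo op 3 (out-shuffle, from top half): 16 ← 8
  undo op 2 (out-shuffle, from top half): 8 ← 4
  undo op 1 (out-shuffle, from top half): 4 ← 2
So the card at position 33 came from original position 2.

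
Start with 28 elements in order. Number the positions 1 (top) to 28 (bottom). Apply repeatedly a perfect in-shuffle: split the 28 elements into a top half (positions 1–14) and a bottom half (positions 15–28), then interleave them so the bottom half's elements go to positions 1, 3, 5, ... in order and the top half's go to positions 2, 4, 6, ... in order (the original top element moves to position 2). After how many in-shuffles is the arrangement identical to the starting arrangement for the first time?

The in-shuffle permutes the 28 positions with cycle lengths [28].
Every element is home exactly when every cycle has completed a whole number of laps, i.e. after lcm(28) = 28 in-shuffles.

28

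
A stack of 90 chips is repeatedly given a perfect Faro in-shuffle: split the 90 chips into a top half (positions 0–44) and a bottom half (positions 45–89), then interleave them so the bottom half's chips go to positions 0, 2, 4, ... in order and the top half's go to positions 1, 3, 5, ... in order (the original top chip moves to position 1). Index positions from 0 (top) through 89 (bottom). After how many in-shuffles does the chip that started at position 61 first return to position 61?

Follow position 61 under repeated in-shuffles:
61 → 32 → 65 → 40 → 81 → 72 → 54 → 18 → 37 → 75 → 60 → 30 → 61
It first returns after 12 in-shuffles.

12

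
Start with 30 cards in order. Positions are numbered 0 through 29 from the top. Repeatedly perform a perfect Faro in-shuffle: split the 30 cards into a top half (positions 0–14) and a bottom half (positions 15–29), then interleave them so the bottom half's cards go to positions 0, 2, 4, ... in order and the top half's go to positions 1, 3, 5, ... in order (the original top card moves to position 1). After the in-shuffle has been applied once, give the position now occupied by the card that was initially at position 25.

20

Track the card's position through each in-shuffle:
25 → 20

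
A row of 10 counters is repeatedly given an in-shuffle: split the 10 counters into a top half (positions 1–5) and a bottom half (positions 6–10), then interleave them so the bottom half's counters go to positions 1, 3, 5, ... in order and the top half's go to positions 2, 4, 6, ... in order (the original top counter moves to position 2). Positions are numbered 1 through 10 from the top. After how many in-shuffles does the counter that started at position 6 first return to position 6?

10

Follow position 6 under repeated in-shuffles:
6 → 1 → 2 → 4 → 8 → 5 → 10 → 9 → 7 → 3 → 6
It first returns after 10 in-shuffles.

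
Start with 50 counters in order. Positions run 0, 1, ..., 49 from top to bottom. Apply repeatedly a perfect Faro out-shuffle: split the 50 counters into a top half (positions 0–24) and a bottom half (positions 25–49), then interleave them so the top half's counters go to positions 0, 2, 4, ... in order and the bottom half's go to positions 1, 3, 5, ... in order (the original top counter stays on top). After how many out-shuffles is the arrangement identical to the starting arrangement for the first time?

The out-shuffle permutes the 50 positions with cycle lengths [1, 1, 3, 3, 21, 21].
Every counter is home exactly when every cycle has completed a whole number of laps, i.e. after lcm(1, 3, 21) = 21 out-shuffles.

21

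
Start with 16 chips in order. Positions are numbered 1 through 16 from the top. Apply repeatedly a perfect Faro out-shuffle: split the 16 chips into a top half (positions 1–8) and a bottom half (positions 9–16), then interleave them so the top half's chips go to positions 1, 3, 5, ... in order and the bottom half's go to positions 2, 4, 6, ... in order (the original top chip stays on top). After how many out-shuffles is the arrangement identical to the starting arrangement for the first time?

4

The out-shuffle permutes the 16 positions with cycle lengths [1, 1, 2, 4, 4, 4].
Every chip is home exactly when every cycle has completed a whole number of laps, i.e. after lcm(1, 2, 4) = 4 out-shuffles.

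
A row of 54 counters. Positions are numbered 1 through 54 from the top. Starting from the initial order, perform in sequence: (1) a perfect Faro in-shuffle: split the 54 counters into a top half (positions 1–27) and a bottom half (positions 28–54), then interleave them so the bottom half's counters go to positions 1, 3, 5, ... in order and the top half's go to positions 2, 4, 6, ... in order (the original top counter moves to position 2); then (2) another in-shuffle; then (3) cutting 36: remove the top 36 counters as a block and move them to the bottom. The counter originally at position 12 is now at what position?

12

Track the counter from position 12 forward through each operation:
  after op 1 (in-shuffle): 12 → 24
  after op 2 (in-shuffle): 24 → 48
  after op 3 (cut 36): 48 → 12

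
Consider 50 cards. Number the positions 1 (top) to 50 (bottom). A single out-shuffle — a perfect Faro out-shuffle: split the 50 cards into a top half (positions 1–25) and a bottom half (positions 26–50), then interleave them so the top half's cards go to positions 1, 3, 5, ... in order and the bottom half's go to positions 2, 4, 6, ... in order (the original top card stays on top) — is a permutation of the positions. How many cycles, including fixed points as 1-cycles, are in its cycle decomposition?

Trace each unvisited position around until it returns:
(1) (2 3 5 9 17 33 ... len 21) (4 7 13 25 49 48 ... len 21) (8 15 29) (22 43 36) (50)
6 cycles in total.

6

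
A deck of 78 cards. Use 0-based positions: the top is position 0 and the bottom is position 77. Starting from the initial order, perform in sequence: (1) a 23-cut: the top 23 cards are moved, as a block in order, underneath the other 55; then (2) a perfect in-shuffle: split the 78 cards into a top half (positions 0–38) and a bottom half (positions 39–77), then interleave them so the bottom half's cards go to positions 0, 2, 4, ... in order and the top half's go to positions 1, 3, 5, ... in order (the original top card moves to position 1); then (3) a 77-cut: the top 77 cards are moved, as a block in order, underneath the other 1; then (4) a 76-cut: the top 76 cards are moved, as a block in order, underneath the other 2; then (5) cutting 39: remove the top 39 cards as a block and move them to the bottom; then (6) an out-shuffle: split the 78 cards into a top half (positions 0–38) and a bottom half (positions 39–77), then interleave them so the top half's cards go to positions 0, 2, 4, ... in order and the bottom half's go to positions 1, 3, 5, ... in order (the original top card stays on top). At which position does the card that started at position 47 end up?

26

Track the card from position 47 forward through each operation:
  after op 1 (cut 23): 47 → 24
  after op 2 (in-shuffle): 24 → 49
  after op 3 (cut 77): 49 → 50
  after op 4 (cut 76): 50 → 52
  after op 5 (cut 39): 52 → 13
  after op 6 (out-shuffle): 13 → 26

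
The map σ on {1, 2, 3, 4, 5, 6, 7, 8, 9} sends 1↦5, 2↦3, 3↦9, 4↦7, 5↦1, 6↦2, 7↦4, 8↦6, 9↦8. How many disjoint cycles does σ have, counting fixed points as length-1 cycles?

Cycle decomposition: (1 5) (2 3 9 8 6) (4 7).
3 cycles.

3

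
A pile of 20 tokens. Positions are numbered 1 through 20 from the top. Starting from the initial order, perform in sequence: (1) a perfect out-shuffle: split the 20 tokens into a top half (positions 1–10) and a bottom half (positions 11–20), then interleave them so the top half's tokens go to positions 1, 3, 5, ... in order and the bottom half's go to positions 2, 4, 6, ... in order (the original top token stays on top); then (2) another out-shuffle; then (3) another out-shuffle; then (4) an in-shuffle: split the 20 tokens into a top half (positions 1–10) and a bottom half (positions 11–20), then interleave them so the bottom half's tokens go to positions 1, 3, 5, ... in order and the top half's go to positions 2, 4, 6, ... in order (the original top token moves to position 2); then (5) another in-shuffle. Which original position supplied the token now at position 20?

11

Undo the operations in reverse order, starting from position 20:
  undo op 5 (in-shuffle, from top half): 20 ← 10
  undo op 4 (in-shuffle, from top half): 10 ← 5
  undo op 3 (out-shuffle, from top half): 5 ← 3
  undo op 2 (out-shuffle, from top half): 3 ← 2
  undo op 1 (out-shuffle, from bottom half): 2 ← 11
So the token at position 20 came from original position 11.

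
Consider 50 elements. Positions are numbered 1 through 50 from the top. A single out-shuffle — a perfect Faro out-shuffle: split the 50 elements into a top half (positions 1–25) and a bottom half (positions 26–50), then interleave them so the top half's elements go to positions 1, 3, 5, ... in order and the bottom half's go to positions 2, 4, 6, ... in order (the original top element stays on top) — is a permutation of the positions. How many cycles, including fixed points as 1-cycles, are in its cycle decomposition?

Trace each unvisited position around until it returns:
(1) (2 3 5 9 17 33 ... len 21) (4 7 13 25 49 48 ... len 21) (8 15 29) (22 43 36) (50)
6 cycles in total.

6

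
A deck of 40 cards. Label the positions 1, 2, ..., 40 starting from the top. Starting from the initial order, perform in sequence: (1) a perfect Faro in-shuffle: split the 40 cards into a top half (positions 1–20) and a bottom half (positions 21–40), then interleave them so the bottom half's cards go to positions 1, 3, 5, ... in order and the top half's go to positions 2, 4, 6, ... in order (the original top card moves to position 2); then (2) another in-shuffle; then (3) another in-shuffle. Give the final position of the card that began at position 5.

40

Track the card from position 5 forward through each operation:
  after op 1 (in-shuffle): 5 → 10
  after op 2 (in-shuffle): 10 → 20
  after op 3 (in-shuffle): 20 → 40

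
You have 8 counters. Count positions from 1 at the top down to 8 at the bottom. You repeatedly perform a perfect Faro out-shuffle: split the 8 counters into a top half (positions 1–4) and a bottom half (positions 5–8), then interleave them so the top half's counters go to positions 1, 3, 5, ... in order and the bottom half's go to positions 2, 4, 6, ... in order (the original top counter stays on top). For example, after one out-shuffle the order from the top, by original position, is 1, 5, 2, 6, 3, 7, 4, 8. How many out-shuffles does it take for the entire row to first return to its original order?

3

The out-shuffle permutes the 8 positions with cycle lengths [1, 1, 3, 3].
Every counter is home exactly when every cycle has completed a whole number of laps, i.e. after lcm(1, 3) = 3 out-shuffles.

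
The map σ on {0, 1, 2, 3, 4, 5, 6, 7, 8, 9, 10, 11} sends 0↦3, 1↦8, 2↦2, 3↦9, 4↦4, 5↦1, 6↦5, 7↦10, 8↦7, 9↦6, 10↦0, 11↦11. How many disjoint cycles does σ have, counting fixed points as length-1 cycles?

4

Cycle decomposition: (0 3 9 6 5 1 8 7 10) (2) (4) (11).
4 cycles.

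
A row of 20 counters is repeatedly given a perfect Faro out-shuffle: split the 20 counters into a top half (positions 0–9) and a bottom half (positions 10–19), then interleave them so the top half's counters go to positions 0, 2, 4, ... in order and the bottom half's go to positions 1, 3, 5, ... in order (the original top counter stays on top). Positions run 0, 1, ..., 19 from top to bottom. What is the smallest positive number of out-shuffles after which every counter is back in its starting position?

18

The out-shuffle permutes the 20 positions with cycle lengths [1, 1, 18].
Every counter is home exactly when every cycle has completed a whole number of laps, i.e. after lcm(1, 18) = 18 out-shuffles.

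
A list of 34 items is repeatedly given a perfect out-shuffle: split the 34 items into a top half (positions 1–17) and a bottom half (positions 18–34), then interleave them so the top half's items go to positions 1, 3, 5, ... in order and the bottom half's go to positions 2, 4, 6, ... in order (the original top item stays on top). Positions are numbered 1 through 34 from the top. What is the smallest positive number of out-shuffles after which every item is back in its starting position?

The out-shuffle permutes the 34 positions with cycle lengths [1, 1, 2, 10, 10, 10].
Every item is home exactly when every cycle has completed a whole number of laps, i.e. after lcm(1, 2, 10) = 10 out-shuffles.

10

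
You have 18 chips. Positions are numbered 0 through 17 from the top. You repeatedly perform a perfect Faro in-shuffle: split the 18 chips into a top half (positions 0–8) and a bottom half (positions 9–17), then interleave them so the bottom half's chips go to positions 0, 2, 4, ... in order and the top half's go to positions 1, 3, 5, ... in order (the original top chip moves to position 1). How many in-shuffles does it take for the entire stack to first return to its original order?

The in-shuffle permutes the 18 positions with cycle lengths [18].
Every chip is home exactly when every cycle has completed a whole number of laps, i.e. after lcm(18) = 18 in-shuffles.

18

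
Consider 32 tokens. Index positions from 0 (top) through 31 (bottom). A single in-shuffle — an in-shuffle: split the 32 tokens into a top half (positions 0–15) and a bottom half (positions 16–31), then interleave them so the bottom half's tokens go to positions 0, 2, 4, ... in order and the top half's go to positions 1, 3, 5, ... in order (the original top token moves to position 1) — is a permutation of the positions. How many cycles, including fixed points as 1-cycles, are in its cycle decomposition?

Trace each unvisited position around until it returns:
(0 1 3 7 15 31 30 28 24 16) (2 5 11 23 14 29 26 20 8 17) (4 9 19 6 13 27 22 12 25 18) (10 21)
4 cycles in total.

4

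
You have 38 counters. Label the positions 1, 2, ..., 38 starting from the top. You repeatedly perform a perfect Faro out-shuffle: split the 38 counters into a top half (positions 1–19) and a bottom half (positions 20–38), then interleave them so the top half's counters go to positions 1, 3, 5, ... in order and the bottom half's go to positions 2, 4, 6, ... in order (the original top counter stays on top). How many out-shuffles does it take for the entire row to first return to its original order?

The out-shuffle permutes the 38 positions with cycle lengths [1, 1, 36].
Every counter is home exactly when every cycle has completed a whole number of laps, i.e. after lcm(1, 36) = 36 out-shuffles.

36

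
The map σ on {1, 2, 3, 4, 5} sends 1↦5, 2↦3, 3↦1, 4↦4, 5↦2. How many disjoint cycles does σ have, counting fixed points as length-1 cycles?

2

Cycle decomposition: (1 5 2 3) (4).
2 cycles.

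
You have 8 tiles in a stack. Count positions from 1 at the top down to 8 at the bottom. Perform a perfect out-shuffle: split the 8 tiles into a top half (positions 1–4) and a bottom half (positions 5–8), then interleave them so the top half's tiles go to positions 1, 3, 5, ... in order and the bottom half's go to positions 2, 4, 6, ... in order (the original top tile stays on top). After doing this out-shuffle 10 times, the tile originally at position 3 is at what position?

5

Track the tile's position through each out-shuffle:
3 → 5 → 2 → 3 → 5 → 2 → 3 → 5 → 2 → 3 → 5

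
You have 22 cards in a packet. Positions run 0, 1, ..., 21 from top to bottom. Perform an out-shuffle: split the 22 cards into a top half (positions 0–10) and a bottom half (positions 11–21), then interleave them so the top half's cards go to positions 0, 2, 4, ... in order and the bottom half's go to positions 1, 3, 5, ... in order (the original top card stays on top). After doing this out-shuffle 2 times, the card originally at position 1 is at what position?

4

Track the card's position through each out-shuffle:
1 → 2 → 4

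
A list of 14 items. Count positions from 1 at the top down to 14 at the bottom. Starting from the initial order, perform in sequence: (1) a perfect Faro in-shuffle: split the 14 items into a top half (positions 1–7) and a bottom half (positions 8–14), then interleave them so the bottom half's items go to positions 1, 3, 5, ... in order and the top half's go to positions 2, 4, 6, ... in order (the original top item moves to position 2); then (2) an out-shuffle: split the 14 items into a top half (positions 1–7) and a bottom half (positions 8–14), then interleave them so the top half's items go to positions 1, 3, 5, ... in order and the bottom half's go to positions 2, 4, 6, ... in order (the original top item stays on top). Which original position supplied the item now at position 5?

9

Undo the operations in reverse order, starting from position 5:
  undo op 2 (out-shuffle, from top half): 5 ← 3
  undo op 1 (in-shuffle, from bottom half): 3 ← 9
So the item at position 5 came from original position 9.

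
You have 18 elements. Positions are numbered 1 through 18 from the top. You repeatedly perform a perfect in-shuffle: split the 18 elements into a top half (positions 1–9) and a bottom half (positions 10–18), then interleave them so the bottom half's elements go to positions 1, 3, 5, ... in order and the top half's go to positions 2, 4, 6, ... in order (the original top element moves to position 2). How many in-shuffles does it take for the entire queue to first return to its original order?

The in-shuffle permutes the 18 positions with cycle lengths [18].
Every element is home exactly when every cycle has completed a whole number of laps, i.e. after lcm(18) = 18 in-shuffles.

18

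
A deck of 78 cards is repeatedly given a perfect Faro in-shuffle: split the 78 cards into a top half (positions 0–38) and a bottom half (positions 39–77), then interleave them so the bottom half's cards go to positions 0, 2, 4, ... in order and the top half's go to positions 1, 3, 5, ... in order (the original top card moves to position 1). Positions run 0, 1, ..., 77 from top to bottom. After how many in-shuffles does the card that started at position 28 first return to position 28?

39

Follow position 28 under repeated in-shuffles:
28 → 57 → 36 → 73 → 68 → 58 → 38 → 77 → ... → 28 (length 39)
It first returns after 39 in-shuffles.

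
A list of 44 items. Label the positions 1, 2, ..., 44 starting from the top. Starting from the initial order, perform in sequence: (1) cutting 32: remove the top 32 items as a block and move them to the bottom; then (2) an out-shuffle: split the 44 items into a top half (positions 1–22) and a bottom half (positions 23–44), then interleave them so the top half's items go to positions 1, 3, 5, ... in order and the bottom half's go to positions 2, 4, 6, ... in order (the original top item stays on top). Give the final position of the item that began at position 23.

26

Track the item from position 23 forward through each operation:
  after op 1 (cut 32): 23 → 35
  after op 2 (out-shuffle): 35 → 26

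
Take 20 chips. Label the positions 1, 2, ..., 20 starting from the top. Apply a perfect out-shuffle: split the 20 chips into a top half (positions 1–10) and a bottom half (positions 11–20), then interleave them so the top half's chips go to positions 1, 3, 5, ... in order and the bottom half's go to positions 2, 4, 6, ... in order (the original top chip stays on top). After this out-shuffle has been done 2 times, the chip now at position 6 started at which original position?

Work backwards from position 6, undoing one out-shuffle at a time:
6 ← 13 ← 7
So the chip now at position 6 started at position 7.

7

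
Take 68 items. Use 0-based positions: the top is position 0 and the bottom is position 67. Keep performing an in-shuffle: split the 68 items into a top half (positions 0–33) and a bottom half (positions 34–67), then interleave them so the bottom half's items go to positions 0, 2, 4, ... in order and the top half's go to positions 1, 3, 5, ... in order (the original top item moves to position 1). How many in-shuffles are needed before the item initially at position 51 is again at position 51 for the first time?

22

Follow position 51 under repeated in-shuffles:
51 → 34 → 0 → 1 → 3 → 7 → 15 → 31 → ... → 51 (length 22)
It first returns after 22 in-shuffles.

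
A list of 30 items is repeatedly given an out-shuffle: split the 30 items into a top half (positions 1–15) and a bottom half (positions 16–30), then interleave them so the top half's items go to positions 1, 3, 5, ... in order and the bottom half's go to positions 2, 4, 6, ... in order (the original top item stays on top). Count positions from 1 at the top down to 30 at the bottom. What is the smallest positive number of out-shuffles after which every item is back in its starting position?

The out-shuffle permutes the 30 positions with cycle lengths [1, 1, 28].
Every item is home exactly when every cycle has completed a whole number of laps, i.e. after lcm(1, 28) = 28 out-shuffles.

28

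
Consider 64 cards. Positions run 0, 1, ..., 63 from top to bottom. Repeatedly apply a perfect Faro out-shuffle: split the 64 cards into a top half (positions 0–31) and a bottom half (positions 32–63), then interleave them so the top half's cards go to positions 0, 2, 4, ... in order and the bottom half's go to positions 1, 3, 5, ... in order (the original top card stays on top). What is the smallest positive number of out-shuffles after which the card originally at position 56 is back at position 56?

6

Follow position 56 under repeated out-shuffles:
56 → 49 → 35 → 7 → 14 → 28 → 56
It first returns after 6 out-shuffles.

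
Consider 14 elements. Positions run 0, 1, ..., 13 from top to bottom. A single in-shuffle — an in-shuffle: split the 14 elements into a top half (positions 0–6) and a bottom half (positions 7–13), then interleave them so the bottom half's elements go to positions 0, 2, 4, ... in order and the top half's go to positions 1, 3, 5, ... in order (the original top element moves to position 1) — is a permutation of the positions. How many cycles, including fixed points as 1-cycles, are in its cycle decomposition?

4

Trace each unvisited position around until it returns:
(0 1 3 7) (2 5 11 8) (4 9) (6 13 12 10)
4 cycles in total.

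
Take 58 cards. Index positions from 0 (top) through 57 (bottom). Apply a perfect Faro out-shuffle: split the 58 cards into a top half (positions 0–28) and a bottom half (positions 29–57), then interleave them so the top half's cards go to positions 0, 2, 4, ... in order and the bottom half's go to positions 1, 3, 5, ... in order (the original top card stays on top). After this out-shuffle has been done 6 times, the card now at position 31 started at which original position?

Work backwards from position 31, undoing one out-shuffle at a time:
31 ← 44 ← 22 ← 11 ← 34 ← 17 ← 37
So the card now at position 31 started at position 37.

37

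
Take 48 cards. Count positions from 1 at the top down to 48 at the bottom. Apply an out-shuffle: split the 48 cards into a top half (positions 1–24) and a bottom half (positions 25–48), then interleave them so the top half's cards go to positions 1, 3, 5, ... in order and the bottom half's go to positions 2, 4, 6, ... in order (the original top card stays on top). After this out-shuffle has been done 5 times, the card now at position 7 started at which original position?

10

Work backwards from position 7, undoing one out-shuffle at a time:
7 ← 4 ← 26 ← 37 ← 19 ← 10
So the card now at position 7 started at position 10.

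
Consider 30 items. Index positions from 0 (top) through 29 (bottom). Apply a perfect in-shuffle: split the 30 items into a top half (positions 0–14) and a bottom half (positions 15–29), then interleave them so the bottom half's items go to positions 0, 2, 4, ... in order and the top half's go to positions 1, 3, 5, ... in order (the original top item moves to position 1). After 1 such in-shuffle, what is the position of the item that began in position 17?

4

Track the item's position through each in-shuffle:
17 → 4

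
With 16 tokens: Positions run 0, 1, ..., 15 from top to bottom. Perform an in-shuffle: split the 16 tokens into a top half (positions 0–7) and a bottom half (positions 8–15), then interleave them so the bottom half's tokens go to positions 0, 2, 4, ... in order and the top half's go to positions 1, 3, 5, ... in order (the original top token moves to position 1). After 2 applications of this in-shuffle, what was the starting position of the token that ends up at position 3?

0

Work backwards from position 3, undoing one in-shuffle at a time:
3 ← 1 ← 0
So the token now at position 3 started at position 0.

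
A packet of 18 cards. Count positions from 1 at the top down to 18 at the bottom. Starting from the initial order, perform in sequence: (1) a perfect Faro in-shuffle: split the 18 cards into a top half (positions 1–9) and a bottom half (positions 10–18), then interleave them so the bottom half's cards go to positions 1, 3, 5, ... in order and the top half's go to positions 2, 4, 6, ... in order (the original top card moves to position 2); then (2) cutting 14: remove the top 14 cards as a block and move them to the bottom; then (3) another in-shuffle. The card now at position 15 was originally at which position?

Undo the operations in reverse order, starting from position 15:
  undo op 3 (in-shuffle, from bottom half): 15 ← 17
  undo op 2 (cut 14): 17 ← 13
  undo op 1 (in-shuffle, from bottom half): 13 ← 16
So the card at position 15 came from original position 16.

16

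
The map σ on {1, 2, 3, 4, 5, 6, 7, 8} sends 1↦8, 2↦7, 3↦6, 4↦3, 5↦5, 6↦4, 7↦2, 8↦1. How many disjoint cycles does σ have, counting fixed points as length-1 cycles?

Cycle decomposition: (1 8) (2 7) (3 6 4) (5).
4 cycles.

4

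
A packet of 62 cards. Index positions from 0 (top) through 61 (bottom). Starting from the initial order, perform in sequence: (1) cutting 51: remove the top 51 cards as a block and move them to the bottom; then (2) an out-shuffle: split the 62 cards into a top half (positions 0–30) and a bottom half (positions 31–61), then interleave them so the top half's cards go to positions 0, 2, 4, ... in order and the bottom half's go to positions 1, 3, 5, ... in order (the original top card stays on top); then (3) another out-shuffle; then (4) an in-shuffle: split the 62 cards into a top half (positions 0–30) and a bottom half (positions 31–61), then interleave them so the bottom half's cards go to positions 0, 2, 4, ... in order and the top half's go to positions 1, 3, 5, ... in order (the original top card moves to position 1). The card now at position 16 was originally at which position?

Undo the operations in reverse order, starting from position 16:
  undo op 4 (in-shuffle, from bottom half): 16 ← 39
  undo op 3 (out-shuffle, from bottom half): 39 ← 50
  undo op 2 (out-shuffle, from top half): 50 ← 25
  undo op 1 (cut 51): 25 ← 14
So the card at position 16 came from original position 14.

14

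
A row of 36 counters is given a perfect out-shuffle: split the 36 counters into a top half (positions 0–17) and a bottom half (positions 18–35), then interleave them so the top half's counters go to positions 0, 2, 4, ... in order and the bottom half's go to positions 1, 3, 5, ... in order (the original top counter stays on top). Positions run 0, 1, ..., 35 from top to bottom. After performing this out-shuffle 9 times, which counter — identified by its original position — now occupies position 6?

13

Work backwards from position 6, undoing one out-shuffle at a time:
6 ← 3 ← 19 ← 27 ← 31 ← 33 ← 34 ← 17 ← 26 ← 13
So the counter now at position 6 started at position 13.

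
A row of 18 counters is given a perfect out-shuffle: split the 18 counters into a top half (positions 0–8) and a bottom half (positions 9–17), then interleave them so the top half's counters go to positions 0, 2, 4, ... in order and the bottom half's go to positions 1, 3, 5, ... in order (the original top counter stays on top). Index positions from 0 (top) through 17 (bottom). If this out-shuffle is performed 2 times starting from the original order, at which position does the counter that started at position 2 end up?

Track the counter's position through each out-shuffle:
2 → 4 → 8

8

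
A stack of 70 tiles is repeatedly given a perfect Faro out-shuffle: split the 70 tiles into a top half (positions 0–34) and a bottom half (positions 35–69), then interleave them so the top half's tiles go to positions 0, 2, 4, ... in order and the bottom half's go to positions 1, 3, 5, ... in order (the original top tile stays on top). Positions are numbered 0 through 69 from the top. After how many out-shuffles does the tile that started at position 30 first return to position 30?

11

Follow position 30 under repeated out-shuffles:
30 → 60 → 51 → 33 → 66 → 63 → 57 → 45 → 21 → 42 → 15 → 30
It first returns after 11 out-shuffles.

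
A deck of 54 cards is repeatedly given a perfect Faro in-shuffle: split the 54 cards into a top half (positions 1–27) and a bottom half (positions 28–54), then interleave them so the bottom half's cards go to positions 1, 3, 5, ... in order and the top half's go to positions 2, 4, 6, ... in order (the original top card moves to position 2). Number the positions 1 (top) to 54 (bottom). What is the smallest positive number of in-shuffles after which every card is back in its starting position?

The in-shuffle permutes the 54 positions with cycle lengths [4, 10, 20, 20].
Every card is home exactly when every cycle has completed a whole number of laps, i.e. after lcm(4, 10, 20) = 20 in-shuffles.

20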